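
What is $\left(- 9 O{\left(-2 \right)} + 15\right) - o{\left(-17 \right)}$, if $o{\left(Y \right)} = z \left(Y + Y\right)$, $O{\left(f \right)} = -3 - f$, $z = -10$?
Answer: $-316$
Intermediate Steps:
$o{\left(Y \right)} = - 20 Y$ ($o{\left(Y \right)} = - 10 \left(Y + Y\right) = - 10 \cdot 2 Y = - 20 Y$)
$\left(- 9 O{\left(-2 \right)} + 15\right) - o{\left(-17 \right)} = \left(- 9 \left(-3 - -2\right) + 15\right) - \left(-20\right) \left(-17\right) = \left(- 9 \left(-3 + 2\right) + 15\right) - 340 = \left(\left(-9\right) \left(-1\right) + 15\right) - 340 = \left(9 + 15\right) - 340 = 24 - 340 = -316$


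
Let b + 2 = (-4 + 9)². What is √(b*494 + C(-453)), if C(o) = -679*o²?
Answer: I*√139325549 ≈ 11804.0*I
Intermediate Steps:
b = 23 (b = -2 + (-4 + 9)² = -2 + 5² = -2 + 25 = 23)
√(b*494 + C(-453)) = √(23*494 - 679*(-453)²) = √(11362 - 679*205209) = √(11362 - 139336911) = √(-139325549) = I*√139325549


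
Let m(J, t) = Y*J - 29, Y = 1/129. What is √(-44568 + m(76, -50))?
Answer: I*√742128873/129 ≈ 211.18*I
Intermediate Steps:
Y = 1/129 ≈ 0.0077519
m(J, t) = -29 + J/129 (m(J, t) = J/129 - 29 = -29 + J/129)
√(-44568 + m(76, -50)) = √(-44568 + (-29 + (1/129)*76)) = √(-44568 + (-29 + 76/129)) = √(-44568 - 3665/129) = √(-5752937/129) = I*√742128873/129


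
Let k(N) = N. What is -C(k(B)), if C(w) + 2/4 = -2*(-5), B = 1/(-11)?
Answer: -19/2 ≈ -9.5000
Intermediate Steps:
B = -1/11 ≈ -0.090909
C(w) = 19/2 (C(w) = -1/2 - 2*(-5) = -1/2 + 10 = 19/2)
-C(k(B)) = -1*19/2 = -19/2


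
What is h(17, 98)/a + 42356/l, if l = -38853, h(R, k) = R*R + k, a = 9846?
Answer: -44666785/42505182 ≈ -1.0509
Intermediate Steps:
h(R, k) = k + R² (h(R, k) = R² + k = k + R²)
h(17, 98)/a + 42356/l = (98 + 17²)/9846 + 42356/(-38853) = (98 + 289)*(1/9846) + 42356*(-1/38853) = 387*(1/9846) - 42356/38853 = 43/1094 - 42356/38853 = -44666785/42505182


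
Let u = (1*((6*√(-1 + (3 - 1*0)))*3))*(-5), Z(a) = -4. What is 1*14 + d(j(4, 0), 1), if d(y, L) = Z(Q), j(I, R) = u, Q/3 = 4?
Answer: 10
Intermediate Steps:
Q = 12 (Q = 3*4 = 12)
u = -90*√2 (u = (1*((6*√(-1 + (3 + 0)))*3))*(-5) = (1*((6*√(-1 + 3))*3))*(-5) = (1*((6*√2)*3))*(-5) = (1*(18*√2))*(-5) = (18*√2)*(-5) = -90*√2 ≈ -127.28)
j(I, R) = -90*√2
d(y, L) = -4
1*14 + d(j(4, 0), 1) = 1*14 - 4 = 14 - 4 = 10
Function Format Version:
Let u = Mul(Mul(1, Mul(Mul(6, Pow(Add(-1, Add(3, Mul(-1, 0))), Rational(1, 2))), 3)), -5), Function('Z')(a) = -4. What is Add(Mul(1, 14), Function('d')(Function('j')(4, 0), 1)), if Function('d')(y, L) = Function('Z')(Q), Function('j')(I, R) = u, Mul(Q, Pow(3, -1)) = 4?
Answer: 10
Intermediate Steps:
Q = 12 (Q = Mul(3, 4) = 12)
u = Mul(-90, Pow(2, Rational(1, 2))) (u = Mul(Mul(1, Mul(Mul(6, Pow(Add(-1, Add(3, 0)), Rational(1, 2))), 3)), -5) = Mul(Mul(1, Mul(Mul(6, Pow(Add(-1, 3), Rational(1, 2))), 3)), -5) = Mul(Mul(1, Mul(Mul(6, Pow(2, Rational(1, 2))), 3)), -5) = Mul(Mul(1, Mul(18, Pow(2, Rational(1, 2)))), -5) = Mul(Mul(18, Pow(2, Rational(1, 2))), -5) = Mul(-90, Pow(2, Rational(1, 2))) ≈ -127.28)
Function('j')(I, R) = Mul(-90, Pow(2, Rational(1, 2)))
Function('d')(y, L) = -4
Add(Mul(1, 14), Function('d')(Function('j')(4, 0), 1)) = Add(Mul(1, 14), -4) = Add(14, -4) = 10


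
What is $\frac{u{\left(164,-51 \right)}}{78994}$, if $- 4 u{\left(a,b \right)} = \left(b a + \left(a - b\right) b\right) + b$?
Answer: $\frac{4845}{78994} \approx 0.061334$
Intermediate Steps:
$u{\left(a,b \right)} = - \frac{b}{4} - \frac{a b}{4} - \frac{b \left(a - b\right)}{4}$ ($u{\left(a,b \right)} = - \frac{\left(b a + \left(a - b\right) b\right) + b}{4} = - \frac{\left(a b + b \left(a - b\right)\right) + b}{4} = - \frac{b + a b + b \left(a - b\right)}{4} = - \frac{b}{4} - \frac{a b}{4} - \frac{b \left(a - b\right)}{4}$)
$\frac{u{\left(164,-51 \right)}}{78994} = \frac{\frac{1}{4} \left(-51\right) \left(-1 - 51 - 328\right)}{78994} = \frac{1}{4} \left(-51\right) \left(-1 - 51 - 328\right) \frac{1}{78994} = \frac{1}{4} \left(-51\right) \left(-380\right) \frac{1}{78994} = 4845 \cdot \frac{1}{78994} = \frac{4845}{78994}$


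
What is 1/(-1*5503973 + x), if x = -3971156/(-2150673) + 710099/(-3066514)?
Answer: -942152694846/5185581472821805507 ≈ -1.8169e-7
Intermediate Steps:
x = 1521487817651/942152694846 (x = -3971156*(-1/2150673) + 710099*(-1/3066514) = 567308/307239 - 710099/3066514 = 1521487817651/942152694846 ≈ 1.6149)
1/(-1*5503973 + x) = 1/(-1*5503973 + 1521487817651/942152694846) = 1/(-5503973 + 1521487817651/942152694846) = 1/(-5185581472821805507/942152694846) = -942152694846/5185581472821805507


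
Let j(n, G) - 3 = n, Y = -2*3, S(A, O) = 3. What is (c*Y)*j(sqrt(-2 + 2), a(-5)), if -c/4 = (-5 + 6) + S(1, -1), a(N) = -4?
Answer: 288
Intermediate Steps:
Y = -6
j(n, G) = 3 + n
c = -16 (c = -4*((-5 + 6) + 3) = -4*(1 + 3) = -4*4 = -16)
(c*Y)*j(sqrt(-2 + 2), a(-5)) = (-16*(-6))*(3 + sqrt(-2 + 2)) = 96*(3 + sqrt(0)) = 96*(3 + 0) = 96*3 = 288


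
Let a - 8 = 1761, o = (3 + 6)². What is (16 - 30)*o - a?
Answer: -2903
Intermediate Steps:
o = 81 (o = 9² = 81)
a = 1769 (a = 8 + 1761 = 1769)
(16 - 30)*o - a = (16 - 30)*81 - 1*1769 = -14*81 - 1769 = -1134 - 1769 = -2903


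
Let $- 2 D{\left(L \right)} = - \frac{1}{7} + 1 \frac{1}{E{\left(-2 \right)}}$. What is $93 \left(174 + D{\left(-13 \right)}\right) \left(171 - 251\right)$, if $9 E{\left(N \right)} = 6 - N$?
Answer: $- \frac{9036345}{7} \approx -1.2909 \cdot 10^{6}$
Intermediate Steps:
$E{\left(N \right)} = \frac{2}{3} - \frac{N}{9}$ ($E{\left(N \right)} = \frac{6 - N}{9} = \frac{2}{3} - \frac{N}{9}$)
$D{\left(L \right)} = - \frac{55}{112}$ ($D{\left(L \right)} = - \frac{- \frac{1}{7} + 1 \frac{1}{\frac{2}{3} - - \frac{2}{9}}}{2} = - \frac{\left(-1\right) \frac{1}{7} + 1 \frac{1}{\frac{2}{3} + \frac{2}{9}}}{2} = - \frac{- \frac{1}{7} + 1 \frac{1}{\frac{8}{9}}}{2} = - \frac{- \frac{1}{7} + 1 \cdot \frac{9}{8}}{2} = - \frac{- \frac{1}{7} + \frac{9}{8}}{2} = \left(- \frac{1}{2}\right) \frac{55}{56} = - \frac{55}{112}$)
$93 \left(174 + D{\left(-13 \right)}\right) \left(171 - 251\right) = 93 \left(174 - \frac{55}{112}\right) \left(171 - 251\right) = 93 \cdot \frac{19433}{112} \left(-80\right) = 93 \left(- \frac{97165}{7}\right) = - \frac{9036345}{7}$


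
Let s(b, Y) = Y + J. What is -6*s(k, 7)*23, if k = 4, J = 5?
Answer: -1656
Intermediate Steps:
s(b, Y) = 5 + Y (s(b, Y) = Y + 5 = 5 + Y)
-6*s(k, 7)*23 = -6*(5 + 7)*23 = -6*12*23 = -72*23 = -1656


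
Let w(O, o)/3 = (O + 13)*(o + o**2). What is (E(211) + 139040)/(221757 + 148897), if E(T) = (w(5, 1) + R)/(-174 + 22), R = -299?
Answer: 21134271/56339408 ≈ 0.37512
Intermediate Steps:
w(O, o) = 3*(13 + O)*(o + o**2) (w(O, o) = 3*((O + 13)*(o + o**2)) = 3*((13 + O)*(o + o**2)) = 3*(13 + O)*(o + o**2))
E(T) = 191/152 (E(T) = (3*1*(13 + 5 + 13*1 + 5*1) - 299)/(-174 + 22) = (3*1*(13 + 5 + 13 + 5) - 299)/(-152) = (3*1*36 - 299)*(-1/152) = (108 - 299)*(-1/152) = -191*(-1/152) = 191/152)
(E(211) + 139040)/(221757 + 148897) = (191/152 + 139040)/(221757 + 148897) = (21134271/152)/370654 = (21134271/152)*(1/370654) = 21134271/56339408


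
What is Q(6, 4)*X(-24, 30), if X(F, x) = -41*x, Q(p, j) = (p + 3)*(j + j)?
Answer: -88560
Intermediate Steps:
Q(p, j) = 2*j*(3 + p) (Q(p, j) = (3 + p)*(2*j) = 2*j*(3 + p))
Q(6, 4)*X(-24, 30) = (2*4*(3 + 6))*(-41*30) = (2*4*9)*(-1230) = 72*(-1230) = -88560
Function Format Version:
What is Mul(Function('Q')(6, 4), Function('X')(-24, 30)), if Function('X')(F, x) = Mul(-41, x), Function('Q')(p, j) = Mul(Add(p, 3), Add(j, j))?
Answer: -88560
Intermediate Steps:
Function('Q')(p, j) = Mul(2, j, Add(3, p)) (Function('Q')(p, j) = Mul(Add(3, p), Mul(2, j)) = Mul(2, j, Add(3, p)))
Mul(Function('Q')(6, 4), Function('X')(-24, 30)) = Mul(Mul(2, 4, Add(3, 6)), Mul(-41, 30)) = Mul(Mul(2, 4, 9), -1230) = Mul(72, -1230) = -88560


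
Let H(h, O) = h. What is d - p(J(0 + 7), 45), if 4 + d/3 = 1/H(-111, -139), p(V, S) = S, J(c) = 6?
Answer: -2110/37 ≈ -57.027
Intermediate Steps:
d = -445/37 (d = -12 + 3/(-111) = -12 + 3*(-1/111) = -12 - 1/37 = -445/37 ≈ -12.027)
d - p(J(0 + 7), 45) = -445/37 - 1*45 = -445/37 - 45 = -2110/37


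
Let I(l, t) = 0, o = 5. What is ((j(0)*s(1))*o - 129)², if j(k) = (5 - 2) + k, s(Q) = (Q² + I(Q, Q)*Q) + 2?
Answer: 7056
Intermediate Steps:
s(Q) = 2 + Q² (s(Q) = (Q² + 0*Q) + 2 = (Q² + 0) + 2 = Q² + 2 = 2 + Q²)
j(k) = 3 + k
((j(0)*s(1))*o - 129)² = (((3 + 0)*(2 + 1²))*5 - 129)² = ((3*(2 + 1))*5 - 129)² = ((3*3)*5 - 129)² = (9*5 - 129)² = (45 - 129)² = (-84)² = 7056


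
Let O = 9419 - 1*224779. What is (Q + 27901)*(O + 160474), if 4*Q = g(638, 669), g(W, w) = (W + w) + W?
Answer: -3116125207/2 ≈ -1.5581e+9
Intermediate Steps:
O = -215360 (O = 9419 - 224779 = -215360)
g(W, w) = w + 2*W
Q = 1945/4 (Q = (669 + 2*638)/4 = (669 + 1276)/4 = (1/4)*1945 = 1945/4 ≈ 486.25)
(Q + 27901)*(O + 160474) = (1945/4 + 27901)*(-215360 + 160474) = (113549/4)*(-54886) = -3116125207/2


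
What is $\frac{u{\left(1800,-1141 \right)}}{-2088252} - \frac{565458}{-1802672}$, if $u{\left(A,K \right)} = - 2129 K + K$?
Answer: $- \frac{21027337795}{24766009272} \approx -0.84904$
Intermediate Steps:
$u{\left(A,K \right)} = - 2128 K$
$\frac{u{\left(1800,-1141 \right)}}{-2088252} - \frac{565458}{-1802672} = \frac{\left(-2128\right) \left(-1141\right)}{-2088252} - \frac{565458}{-1802672} = 2428048 \left(- \frac{1}{2088252}\right) - - \frac{282729}{901336} = - \frac{31948}{27477} + \frac{282729}{901336} = - \frac{21027337795}{24766009272}$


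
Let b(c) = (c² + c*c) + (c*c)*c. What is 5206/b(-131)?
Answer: -5206/2213769 ≈ -0.0023516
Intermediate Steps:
b(c) = c³ + 2*c² (b(c) = (c² + c²) + c²*c = 2*c² + c³ = c³ + 2*c²)
5206/b(-131) = 5206/(((-131)²*(2 - 131))) = 5206/((17161*(-129))) = 5206/(-2213769) = 5206*(-1/2213769) = -5206/2213769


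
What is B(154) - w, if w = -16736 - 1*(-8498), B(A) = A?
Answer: 8392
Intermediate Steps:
w = -8238 (w = -16736 + 8498 = -8238)
B(154) - w = 154 - 1*(-8238) = 154 + 8238 = 8392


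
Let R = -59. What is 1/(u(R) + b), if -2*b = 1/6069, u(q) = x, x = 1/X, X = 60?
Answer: 40460/671 ≈ 60.298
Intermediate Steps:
x = 1/60 ≈ 0.016667
u(q) = 1/60
b = -1/12138 (b = -½/6069 = -½*1/6069 = -1/12138 ≈ -8.2386e-5)
1/(u(R) + b) = 1/(1/60 - 1/12138) = 1/(671/40460) = 40460/671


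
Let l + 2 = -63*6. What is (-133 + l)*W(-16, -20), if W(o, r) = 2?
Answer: -1026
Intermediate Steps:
l = -380 (l = -2 - 63*6 = -2 - 378 = -380)
(-133 + l)*W(-16, -20) = (-133 - 380)*2 = -513*2 = -1026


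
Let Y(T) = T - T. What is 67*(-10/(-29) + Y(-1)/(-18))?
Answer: 670/29 ≈ 23.103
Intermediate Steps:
Y(T) = 0
67*(-10/(-29) + Y(-1)/(-18)) = 67*(-10/(-29) + 0/(-18)) = 67*(-10*(-1/29) + 0*(-1/18)) = 67*(10/29 + 0) = 67*(10/29) = 670/29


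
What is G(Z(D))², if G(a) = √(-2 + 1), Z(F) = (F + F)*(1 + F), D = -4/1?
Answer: -1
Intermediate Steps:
D = -4 (D = -4*1 = -4)
Z(F) = 2*F*(1 + F) (Z(F) = (2*F)*(1 + F) = 2*F*(1 + F))
G(a) = I (G(a) = √(-1) = I)
G(Z(D))² = I² = -1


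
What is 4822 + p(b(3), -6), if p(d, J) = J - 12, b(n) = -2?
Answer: 4804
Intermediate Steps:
p(d, J) = -12 + J
4822 + p(b(3), -6) = 4822 + (-12 - 6) = 4822 - 18 = 4804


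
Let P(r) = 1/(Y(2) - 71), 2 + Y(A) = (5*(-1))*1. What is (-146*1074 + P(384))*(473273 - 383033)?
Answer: -183949923520/13 ≈ -1.4150e+10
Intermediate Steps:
Y(A) = -7 (Y(A) = -2 + (5*(-1))*1 = -2 - 5*1 = -2 - 5 = -7)
P(r) = -1/78 (P(r) = 1/(-7 - 71) = 1/(-78) = -1/78)
(-146*1074 + P(384))*(473273 - 383033) = (-146*1074 - 1/78)*(473273 - 383033) = (-156804 - 1/78)*90240 = -12230713/78*90240 = -183949923520/13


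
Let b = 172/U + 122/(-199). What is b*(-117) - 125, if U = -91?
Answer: 233845/1393 ≈ 167.87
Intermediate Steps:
b = -45330/18109 (b = 172/(-91) + 122/(-199) = 172*(-1/91) + 122*(-1/199) = -172/91 - 122/199 = -45330/18109 ≈ -2.5032)
b*(-117) - 125 = -45330/18109*(-117) - 125 = 407970/1393 - 125 = 233845/1393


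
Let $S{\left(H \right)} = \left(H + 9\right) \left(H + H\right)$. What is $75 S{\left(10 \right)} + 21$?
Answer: $28521$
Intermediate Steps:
$S{\left(H \right)} = 2 H \left(9 + H\right)$ ($S{\left(H \right)} = \left(9 + H\right) 2 H = 2 H \left(9 + H\right)$)
$75 S{\left(10 \right)} + 21 = 75 \cdot 2 \cdot 10 \left(9 + 10\right) + 21 = 75 \cdot 2 \cdot 10 \cdot 19 + 21 = 75 \cdot 380 + 21 = 28500 + 21 = 28521$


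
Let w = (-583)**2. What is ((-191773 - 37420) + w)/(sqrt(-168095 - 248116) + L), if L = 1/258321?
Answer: 7148775354/6943412853998413 - 1846678798220634*I*sqrt(416211)/6943412853998413 ≈ 1.0296e-6 - 171.58*I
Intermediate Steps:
L = 1/258321 ≈ 3.8712e-6
w = 339889
((-191773 - 37420) + w)/(sqrt(-168095 - 248116) + L) = ((-191773 - 37420) + 339889)/(sqrt(-168095 - 248116) + 1/258321) = (-229193 + 339889)/(sqrt(-416211) + 1/258321) = 110696/(I*sqrt(416211) + 1/258321) = 110696/(1/258321 + I*sqrt(416211))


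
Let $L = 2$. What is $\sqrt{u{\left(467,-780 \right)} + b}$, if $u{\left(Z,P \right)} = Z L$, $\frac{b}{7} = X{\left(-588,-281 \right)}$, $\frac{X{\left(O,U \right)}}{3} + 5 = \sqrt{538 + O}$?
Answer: $\sqrt{829 + 105 i \sqrt{2}} \approx 28.907 + 2.5685 i$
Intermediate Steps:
$X{\left(O,U \right)} = -15 + 3 \sqrt{538 + O}$
$b = -105 + 105 i \sqrt{2}$ ($b = 7 \left(-15 + 3 \sqrt{538 - 588}\right) = 7 \left(-15 + 3 \sqrt{-50}\right) = 7 \left(-15 + 3 \cdot 5 i \sqrt{2}\right) = 7 \left(-15 + 15 i \sqrt{2}\right) = -105 + 105 i \sqrt{2} \approx -105.0 + 148.49 i$)
$u{\left(Z,P \right)} = 2 Z$ ($u{\left(Z,P \right)} = Z 2 = 2 Z$)
$\sqrt{u{\left(467,-780 \right)} + b} = \sqrt{2 \cdot 467 - \left(105 - 105 i \sqrt{2}\right)} = \sqrt{934 - \left(105 - 105 i \sqrt{2}\right)} = \sqrt{829 + 105 i \sqrt{2}}$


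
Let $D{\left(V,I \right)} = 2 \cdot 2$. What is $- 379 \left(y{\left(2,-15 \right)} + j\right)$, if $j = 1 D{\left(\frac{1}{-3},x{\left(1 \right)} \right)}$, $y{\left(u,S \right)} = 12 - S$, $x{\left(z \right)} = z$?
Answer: $-11749$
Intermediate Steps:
$D{\left(V,I \right)} = 4$
$j = 4$ ($j = 1 \cdot 4 = 4$)
$- 379 \left(y{\left(2,-15 \right)} + j\right) = - 379 \left(\left(12 - -15\right) + 4\right) = - 379 \left(\left(12 + 15\right) + 4\right) = - 379 \left(27 + 4\right) = \left(-379\right) 31 = -11749$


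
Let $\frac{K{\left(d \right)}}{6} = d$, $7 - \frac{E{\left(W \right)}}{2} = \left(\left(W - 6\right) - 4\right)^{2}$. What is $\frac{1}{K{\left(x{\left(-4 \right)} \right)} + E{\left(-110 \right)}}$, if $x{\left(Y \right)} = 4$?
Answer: $- \frac{1}{28762} \approx -3.4768 \cdot 10^{-5}$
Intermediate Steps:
$E{\left(W \right)} = 14 - 2 \left(-10 + W\right)^{2}$ ($E{\left(W \right)} = 14 - 2 \left(\left(W - 6\right) - 4\right)^{2} = 14 - 2 \left(\left(-6 + W\right) - 4\right)^{2} = 14 - 2 \left(-10 + W\right)^{2}$)
$K{\left(d \right)} = 6 d$
$\frac{1}{K{\left(x{\left(-4 \right)} \right)} + E{\left(-110 \right)}} = \frac{1}{6 \cdot 4 + \left(14 - 2 \left(-10 - 110\right)^{2}\right)} = \frac{1}{24 + \left(14 - 2 \left(-120\right)^{2}\right)} = \frac{1}{24 + \left(14 - 28800\right)} = \frac{1}{24 - 28786} = \frac{1}{-28762} = - \frac{1}{28762}$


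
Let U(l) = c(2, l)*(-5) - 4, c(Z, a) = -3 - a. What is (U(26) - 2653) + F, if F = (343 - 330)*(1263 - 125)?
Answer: 12282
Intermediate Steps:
F = 14794 (F = 13*1138 = 14794)
U(l) = 11 + 5*l (U(l) = (-3 - l)*(-5) - 4 = (15 + 5*l) - 4 = 11 + 5*l)
(U(26) - 2653) + F = ((11 + 5*26) - 2653) + 14794 = ((11 + 130) - 2653) + 14794 = (141 - 2653) + 14794 = -2512 + 14794 = 12282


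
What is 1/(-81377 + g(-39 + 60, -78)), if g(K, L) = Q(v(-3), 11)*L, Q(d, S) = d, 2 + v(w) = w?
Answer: -1/80987 ≈ -1.2348e-5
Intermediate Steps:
v(w) = -2 + w
g(K, L) = -5*L (g(K, L) = (-2 - 3)*L = -5*L)
1/(-81377 + g(-39 + 60, -78)) = 1/(-81377 - 5*(-78)) = 1/(-81377 + 390) = 1/(-80987) = -1/80987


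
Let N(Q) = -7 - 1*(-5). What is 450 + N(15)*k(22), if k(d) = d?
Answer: 406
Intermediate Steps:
N(Q) = -2 (N(Q) = -7 + 5 = -2)
450 + N(15)*k(22) = 450 - 2*22 = 450 - 44 = 406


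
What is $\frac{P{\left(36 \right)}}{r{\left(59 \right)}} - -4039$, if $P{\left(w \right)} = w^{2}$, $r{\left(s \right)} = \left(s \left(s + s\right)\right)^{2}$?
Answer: $\frac{48942021403}{12117361} \approx 4039.0$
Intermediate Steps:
$r{\left(s \right)} = 4 s^{4}$ ($r{\left(s \right)} = \left(s 2 s\right)^{2} = \left(2 s^{2}\right)^{2} = 4 s^{4}$)
$\frac{P{\left(36 \right)}}{r{\left(59 \right)}} - -4039 = \frac{36^{2}}{4 \cdot 59^{4}} - -4039 = \frac{1296}{4 \cdot 12117361} + 4039 = \frac{1296}{48469444} + 4039 = 1296 \cdot \frac{1}{48469444} + 4039 = \frac{324}{12117361} + 4039 = \frac{48942021403}{12117361}$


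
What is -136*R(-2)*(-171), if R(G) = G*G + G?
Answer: 46512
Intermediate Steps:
R(G) = G + G**2 (R(G) = G**2 + G = G + G**2)
-136*R(-2)*(-171) = -(-272)*(1 - 2)*(-171) = -(-272)*(-1)*(-171) = -136*2*(-171) = -272*(-171) = 46512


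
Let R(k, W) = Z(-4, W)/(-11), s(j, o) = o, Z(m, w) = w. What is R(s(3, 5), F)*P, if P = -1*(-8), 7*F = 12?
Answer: -96/77 ≈ -1.2468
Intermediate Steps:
F = 12/7 (F = (⅐)*12 = 12/7 ≈ 1.7143)
R(k, W) = -W/11 (R(k, W) = W/(-11) = W*(-1/11) = -W/11)
P = 8
R(s(3, 5), F)*P = -1/11*12/7*8 = -12/77*8 = -96/77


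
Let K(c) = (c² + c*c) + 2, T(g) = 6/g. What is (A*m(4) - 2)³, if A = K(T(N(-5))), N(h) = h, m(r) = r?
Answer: 84027672/15625 ≈ 5377.8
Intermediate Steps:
K(c) = 2 + 2*c² (K(c) = (c² + c²) + 2 = 2*c² + 2 = 2 + 2*c²)
A = 122/25 (A = 2 + 2*(6/(-5))² = 2 + 2*(6*(-⅕))² = 2 + 2*(-6/5)² = 2 + 2*(36/25) = 2 + 72/25 = 122/25 ≈ 4.8800)
(A*m(4) - 2)³ = ((122/25)*4 - 2)³ = (488/25 - 2)³ = (438/25)³ = 84027672/15625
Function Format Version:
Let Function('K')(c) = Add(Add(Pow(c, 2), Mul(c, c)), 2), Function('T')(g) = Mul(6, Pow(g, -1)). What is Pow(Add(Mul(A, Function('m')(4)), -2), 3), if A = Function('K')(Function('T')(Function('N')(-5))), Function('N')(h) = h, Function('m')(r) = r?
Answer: Rational(84027672, 15625) ≈ 5377.8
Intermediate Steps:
Function('K')(c) = Add(2, Mul(2, Pow(c, 2))) (Function('K')(c) = Add(Add(Pow(c, 2), Pow(c, 2)), 2) = Add(Mul(2, Pow(c, 2)), 2) = Add(2, Mul(2, Pow(c, 2))))
A = Rational(122, 25) (A = Add(2, Mul(2, Pow(Mul(6, Pow(-5, -1)), 2))) = Add(2, Mul(2, Pow(Mul(6, Rational(-1, 5)), 2))) = Add(2, Mul(2, Pow(Rational(-6, 5), 2))) = Add(2, Mul(2, Rational(36, 25))) = Add(2, Rational(72, 25)) = Rational(122, 25) ≈ 4.8800)
Pow(Add(Mul(A, Function('m')(4)), -2), 3) = Pow(Add(Mul(Rational(122, 25), 4), -2), 3) = Pow(Add(Rational(488, 25), -2), 3) = Pow(Rational(438, 25), 3) = Rational(84027672, 15625)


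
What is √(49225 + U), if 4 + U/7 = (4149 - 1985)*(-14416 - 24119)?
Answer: I*√583678983 ≈ 24159.0*I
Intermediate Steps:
U = -583728208 (U = -28 + 7*((4149 - 1985)*(-14416 - 24119)) = -28 + 7*(2164*(-38535)) = -28 + 7*(-83389740) = -28 - 583728180 = -583728208)
√(49225 + U) = √(49225 - 583728208) = √(-583678983) = I*√583678983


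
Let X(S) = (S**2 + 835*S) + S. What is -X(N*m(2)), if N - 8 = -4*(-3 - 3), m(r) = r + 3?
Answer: -159360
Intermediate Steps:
m(r) = 3 + r
N = 32 (N = 8 - 4*(-3 - 3) = 8 - 4*(-6) = 8 + 24 = 32)
X(S) = S**2 + 836*S
-X(N*m(2)) = -32*(3 + 2)*(836 + 32*(3 + 2)) = -32*5*(836 + 32*5) = -160*(836 + 160) = -160*996 = -1*159360 = -159360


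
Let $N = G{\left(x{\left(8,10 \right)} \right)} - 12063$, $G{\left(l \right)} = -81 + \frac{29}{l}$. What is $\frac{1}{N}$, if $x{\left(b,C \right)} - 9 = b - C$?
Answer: $- \frac{7}{84979} \approx -8.2373 \cdot 10^{-5}$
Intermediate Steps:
$x{\left(b,C \right)} = 9 + b - C$ ($x{\left(b,C \right)} = 9 - \left(C - b\right) = 9 + b - C$)
$N = - \frac{84979}{7}$ ($N = \left(-81 + \frac{29}{9 + 8 - 10}\right) - 12063 = \left(-81 + \frac{29}{7}\right) - 12063 = - \frac{538}{7} - 12063 = - \frac{84979}{7} \approx -12140.0$)
$\frac{1}{N} = \frac{1}{- \frac{84979}{7}} = - \frac{7}{84979}$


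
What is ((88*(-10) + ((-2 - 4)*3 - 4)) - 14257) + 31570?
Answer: 16411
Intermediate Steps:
((88*(-10) + ((-2 - 4)*3 - 4)) - 14257) + 31570 = ((-880 + (-6*3 - 4)) - 14257) + 31570 = ((-880 + (-18 - 4)) - 14257) + 31570 = ((-880 - 22) - 14257) + 31570 = (-902 - 14257) + 31570 = -15159 + 31570 = 16411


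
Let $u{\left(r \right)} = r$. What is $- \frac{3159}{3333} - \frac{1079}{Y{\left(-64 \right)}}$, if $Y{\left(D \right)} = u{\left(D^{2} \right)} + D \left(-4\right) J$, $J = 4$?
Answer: $- \frac{6590129}{5688320} \approx -1.1585$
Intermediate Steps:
$Y{\left(D \right)} = D^{2} - 16 D$ ($Y{\left(D \right)} = D^{2} + D \left(-4\right) 4 = D^{2} + - 4 D 4 = D^{2} - 16 D$)
$- \frac{3159}{3333} - \frac{1079}{Y{\left(-64 \right)}} = - \frac{3159}{3333} - \frac{1079}{\left(-64\right) \left(-16 - 64\right)} = \left(-3159\right) \frac{1}{3333} - \frac{1079}{\left(-64\right) \left(-80\right)} = - \frac{1053}{1111} - \frac{1079}{5120} = - \frac{6590129}{5688320}$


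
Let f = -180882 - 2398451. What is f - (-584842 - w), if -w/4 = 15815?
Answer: -2057751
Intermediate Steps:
w = -63260 (w = -4*15815 = -63260)
f = -2579333
f - (-584842 - w) = -2579333 - (-584842 - 1*(-63260)) = -2579333 - (-584842 + 63260) = -2579333 - 1*(-521582) = -2579333 + 521582 = -2057751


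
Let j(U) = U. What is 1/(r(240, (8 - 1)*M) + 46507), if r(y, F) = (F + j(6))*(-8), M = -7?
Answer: 1/46851 ≈ 2.1344e-5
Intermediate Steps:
r(y, F) = -48 - 8*F (r(y, F) = (F + 6)*(-8) = (6 + F)*(-8) = -48 - 8*F)
1/(r(240, (8 - 1)*M) + 46507) = 1/((-48 - 8*(8 - 1)*(-7)) + 46507) = 1/((-48 - 56*(-7)) + 46507) = 1/((-48 - 8*(-49)) + 46507) = 1/((-48 + 392) + 46507) = 1/(344 + 46507) = 1/46851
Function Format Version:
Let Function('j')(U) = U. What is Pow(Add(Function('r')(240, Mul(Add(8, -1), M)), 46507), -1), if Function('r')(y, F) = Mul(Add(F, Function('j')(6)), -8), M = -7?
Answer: Rational(1, 46851) ≈ 2.1344e-5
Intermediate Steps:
Function('r')(y, F) = Add(-48, Mul(-8, F)) (Function('r')(y, F) = Mul(Add(F, 6), -8) = Mul(Add(6, F), -8) = Add(-48, Mul(-8, F)))
Pow(Add(Function('r')(240, Mul(Add(8, -1), M)), 46507), -1) = Pow(Add(Add(-48, Mul(-8, Mul(Add(8, -1), -7))), 46507), -1) = Pow(Add(Add(-48, Mul(-8, Mul(7, -7))), 46507), -1) = Pow(Add(Add(-48, Mul(-8, -49)), 46507), -1) = Pow(Add(Add(-48, 392), 46507), -1) = Pow(Add(344, 46507), -1) = Pow(46851, -1) = Rational(1, 46851)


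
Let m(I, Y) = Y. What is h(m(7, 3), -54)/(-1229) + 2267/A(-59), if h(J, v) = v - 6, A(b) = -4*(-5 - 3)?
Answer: 2788063/39328 ≈ 70.893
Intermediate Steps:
A(b) = 32 (A(b) = -4*(-8) = 32)
h(J, v) = -6 + v
h(m(7, 3), -54)/(-1229) + 2267/A(-59) = (-6 - 54)/(-1229) + 2267/32 = -60*(-1/1229) + 2267*(1/32) = 60/1229 + 2267/32 = 2788063/39328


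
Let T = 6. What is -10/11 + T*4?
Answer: 254/11 ≈ 23.091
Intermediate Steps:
-10/11 + T*4 = -10/11 + 6*4 = -10*1/11 + 24 = -10/11 + 24 = 254/11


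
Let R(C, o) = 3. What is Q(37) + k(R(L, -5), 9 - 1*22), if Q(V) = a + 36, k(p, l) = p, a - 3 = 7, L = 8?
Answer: 49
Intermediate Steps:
a = 10 (a = 3 + 7 = 10)
Q(V) = 46 (Q(V) = 10 + 36 = 46)
Q(37) + k(R(L, -5), 9 - 1*22) = 46 + 3 = 49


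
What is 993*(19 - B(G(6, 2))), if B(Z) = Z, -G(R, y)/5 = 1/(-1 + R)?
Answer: 19860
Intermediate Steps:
G(R, y) = -5/(-1 + R)
993*(19 - B(G(6, 2))) = 993*(19 - (-5)/(-1 + 6)) = 993*(19 - (-5)/5) = 993*(19 - 1*(-1)) = 993*(19 + 1) = 993*20 = 19860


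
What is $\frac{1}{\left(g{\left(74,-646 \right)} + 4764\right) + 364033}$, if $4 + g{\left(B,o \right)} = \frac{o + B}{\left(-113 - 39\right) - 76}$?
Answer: $\frac{57}{21021344} \approx 2.7115 \cdot 10^{-6}$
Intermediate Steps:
$g{\left(B,o \right)} = -4 - \frac{B}{228} - \frac{o}{228}$ ($g{\left(B,o \right)} = -4 + \frac{o + B}{\left(-113 - 39\right) - 76} = -4 + \frac{B + o}{-152 - 76} = -4 + \frac{B + o}{-228} = -4 + \left(B + o\right) \left(- \frac{1}{228}\right) = -4 - \left(\frac{B}{228} + \frac{o}{228}\right) = -4 - \frac{B}{228} - \frac{o}{228}$)
$\frac{1}{\left(g{\left(74,-646 \right)} + 4764\right) + 364033} = \frac{1}{\left(\left(-4 - \frac{37}{114} - - \frac{17}{6}\right) + 4764\right) + 364033} = \frac{1}{\left(\left(-4 - \frac{37}{114} + \frac{17}{6}\right) + 4764\right) + 364033} = \frac{1}{\left(- \frac{85}{57} + 4764\right) + 364033} = \frac{1}{\frac{271463}{57} + 364033} = \frac{1}{\frac{21021344}{57}} = \frac{57}{21021344}$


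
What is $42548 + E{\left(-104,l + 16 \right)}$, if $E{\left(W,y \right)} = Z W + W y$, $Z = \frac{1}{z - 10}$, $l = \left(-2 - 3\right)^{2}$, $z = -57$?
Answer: $\frac{2565132}{67} \approx 38286.0$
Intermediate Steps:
$l = 25$ ($l = \left(-5\right)^{2} = 25$)
$Z = - \frac{1}{67}$ ($Z = \frac{1}{-57 - 10} = \frac{1}{-67} = - \frac{1}{67} \approx -0.014925$)
$E{\left(W,y \right)} = - \frac{W}{67} + W y$
$42548 + E{\left(-104,l + 16 \right)} = 42548 - 104 \left(- \frac{1}{67} + \left(25 + 16\right)\right) = 42548 - 104 \left(- \frac{1}{67} + 41\right) = 42548 - \frac{285584}{67} = \frac{2565132}{67}$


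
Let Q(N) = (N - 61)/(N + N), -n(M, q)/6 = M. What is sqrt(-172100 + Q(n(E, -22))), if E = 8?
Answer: I*sqrt(99128946)/24 ≈ 414.85*I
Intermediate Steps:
n(M, q) = -6*M
Q(N) = (-61 + N)/(2*N) (Q(N) = (-61 + N)/((2*N)) = (-61 + N)*(1/(2*N)) = (-61 + N)/(2*N))
sqrt(-172100 + Q(n(E, -22))) = sqrt(-172100 + (-61 - 6*8)/(2*((-6*8)))) = sqrt(-172100 + (1/2)*(-61 - 48)/(-48)) = sqrt(-172100 + (1/2)*(-1/48)*(-109)) = sqrt(-172100 + 109/96) = sqrt(-16521491/96) = I*sqrt(99128946)/24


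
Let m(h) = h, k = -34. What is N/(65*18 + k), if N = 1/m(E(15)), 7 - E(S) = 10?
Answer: -1/3408 ≈ -0.00029343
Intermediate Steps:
E(S) = -3 (E(S) = 7 - 1*10 = 7 - 10 = -3)
N = -1/3 (N = 1/(-3) = -1/3 ≈ -0.33333)
N/(65*18 + k) = -1/(3*(65*18 - 34)) = -1/(3*(1170 - 34)) = -1/3/1136 = -1/3*1/1136 = -1/3408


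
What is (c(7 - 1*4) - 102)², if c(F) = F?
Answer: 9801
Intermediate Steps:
(c(7 - 1*4) - 102)² = ((7 - 1*4) - 102)² = ((7 - 4) - 102)² = (3 - 102)² = (-99)² = 9801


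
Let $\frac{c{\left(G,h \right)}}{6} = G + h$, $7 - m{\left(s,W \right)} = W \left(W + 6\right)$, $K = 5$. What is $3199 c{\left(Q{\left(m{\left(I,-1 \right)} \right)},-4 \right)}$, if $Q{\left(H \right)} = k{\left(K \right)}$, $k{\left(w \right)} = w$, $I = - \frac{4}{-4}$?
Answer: $19194$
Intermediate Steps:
$I = 1$ ($I = \left(-4\right) \left(- \frac{1}{4}\right) = 1$)
$m{\left(s,W \right)} = 7 - W \left(6 + W\right)$ ($m{\left(s,W \right)} = 7 - W \left(W + 6\right) = 7 - W \left(6 + W\right)$)
$Q{\left(H \right)} = 5$
$c{\left(G,h \right)} = 6 G + 6 h$ ($c{\left(G,h \right)} = 6 \left(G + h\right) = 6 G + 6 h$)
$3199 c{\left(Q{\left(m{\left(I,-1 \right)} \right)},-4 \right)} = 3199 \left(6 \cdot 5 + 6 \left(-4\right)\right) = 3199 \left(30 - 24\right) = 3199 \cdot 6 = 19194$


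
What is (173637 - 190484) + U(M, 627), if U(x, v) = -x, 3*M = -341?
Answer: -50200/3 ≈ -16733.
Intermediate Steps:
M = -341/3 (M = (⅓)*(-341) = -341/3 ≈ -113.67)
(173637 - 190484) + U(M, 627) = (173637 - 190484) - 1*(-341/3) = -16847 + 341/3 = -50200/3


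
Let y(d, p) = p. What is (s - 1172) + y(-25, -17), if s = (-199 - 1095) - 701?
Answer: -3184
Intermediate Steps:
s = -1995 (s = -1294 - 701 = -1995)
(s - 1172) + y(-25, -17) = (-1995 - 1172) - 17 = -3167 - 17 = -3184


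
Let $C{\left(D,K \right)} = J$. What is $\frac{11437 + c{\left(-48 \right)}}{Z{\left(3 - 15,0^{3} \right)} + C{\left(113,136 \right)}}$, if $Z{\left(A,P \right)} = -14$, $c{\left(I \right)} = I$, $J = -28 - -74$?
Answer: $\frac{11389}{32} \approx 355.91$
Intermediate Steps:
$J = 46$ ($J = -28 + 74 = 46$)
$C{\left(D,K \right)} = 46$
$\frac{11437 + c{\left(-48 \right)}}{Z{\left(3 - 15,0^{3} \right)} + C{\left(113,136 \right)}} = \frac{11437 - 48}{-14 + 46} = \frac{11389}{32}$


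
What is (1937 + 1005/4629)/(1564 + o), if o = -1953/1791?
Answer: 594836074/479902317 ≈ 1.2395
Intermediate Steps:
o = -217/199 (o = -1953*1/1791 = -217/199 ≈ -1.0905)
(1937 + 1005/4629)/(1564 + o) = (1937 + 1005/4629)/(1564 - 217/199) = (1937 + 1005*(1/4629))/(311019/199) = (1937 + 335/1543)*(199/311019) = (2989126/1543)*(199/311019) = 594836074/479902317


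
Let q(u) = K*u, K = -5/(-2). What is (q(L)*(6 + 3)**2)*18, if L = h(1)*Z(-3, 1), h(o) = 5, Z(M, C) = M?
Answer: -54675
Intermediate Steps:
K = 5/2 (K = -5*(-1/2) = 5/2 ≈ 2.5000)
L = -15 (L = 5*(-3) = -15)
q(u) = 5*u/2
(q(L)*(6 + 3)**2)*18 = (((5/2)*(-15))*(6 + 3)**2)*18 = -75/2*9**2*18 = -75/2*81*18 = -6075/2*18 = -54675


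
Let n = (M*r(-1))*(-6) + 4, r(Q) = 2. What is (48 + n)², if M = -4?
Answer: 10000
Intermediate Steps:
n = 52 (n = -4*2*(-6) + 4 = -8*(-6) + 4 = 48 + 4 = 52)
(48 + n)² = (48 + 52)² = 100² = 10000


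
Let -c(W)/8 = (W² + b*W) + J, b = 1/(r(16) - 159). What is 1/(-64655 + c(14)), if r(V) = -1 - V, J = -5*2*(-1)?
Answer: -11/729326 ≈ -1.5082e-5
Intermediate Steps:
J = 10 (J = -10*(-1) = 10)
b = -1/176 (b = 1/((-1 - 1*16) - 159) = 1/((-1 - 16) - 159) = 1/(-17 - 159) = 1/(-176) = -1/176 ≈ -0.0056818)
c(W) = -80 - 8*W² + W/22 (c(W) = -8*((W² - W/176) + 10) = -8*(10 + W² - W/176) = -80 - 8*W² + W/22)
1/(-64655 + c(14)) = 1/(-64655 + (-80 - 8*14² + (1/22)*14)) = 1/(-64655 + (-80 - 8*196 + 7/11)) = 1/(-64655 + (-80 - 1568 + 7/11)) = 1/(-64655 - 18121/11) = 1/(-729326/11) = -11/729326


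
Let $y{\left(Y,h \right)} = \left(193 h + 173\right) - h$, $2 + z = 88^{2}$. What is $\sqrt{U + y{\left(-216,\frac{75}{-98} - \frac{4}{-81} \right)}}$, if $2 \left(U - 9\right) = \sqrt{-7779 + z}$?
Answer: $\frac{\sqrt{707160 + 7938 i \sqrt{37}}}{126} \approx 6.6779 + 0.22772 i$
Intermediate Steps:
$z = 7742$ ($z = -2 + 88^{2} = -2 + 7744 = 7742$)
$y{\left(Y,h \right)} = 173 + 192 h$ ($y{\left(Y,h \right)} = \left(173 + 193 h\right) - h = 173 + 192 h$)
$U = 9 + \frac{i \sqrt{37}}{2}$ ($U = 9 + \frac{\sqrt{-7779 + 7742}}{2} = 9 + \frac{\sqrt{-37}}{2} = 9 + \frac{i \sqrt{37}}{2} \approx 9.0 + 3.0414 i$)
$\sqrt{U + y{\left(-216,\frac{75}{-98} - \frac{4}{-81} \right)}} = \sqrt{\left(9 + \frac{i \sqrt{37}}{2}\right) + \left(173 + 192 \left(\frac{75}{-98} - \frac{4}{-81}\right)\right)} = \sqrt{\left(9 + \frac{i \sqrt{37}}{2}\right) + \left(173 + 192 \left(75 \left(- \frac{1}{98}\right) - - \frac{4}{81}\right)\right)} = \sqrt{\left(9 + \frac{i \sqrt{37}}{2}\right) + \left(173 + 192 \left(- \frac{75}{98} + \frac{4}{81}\right)\right)} = \sqrt{\left(9 + \frac{i \sqrt{37}}{2}\right) + \left(173 + 192 \left(- \frac{5683}{7938}\right)\right)} = \sqrt{\left(9 + \frac{i \sqrt{37}}{2}\right) + \left(173 - \frac{181856}{1323}\right)} = \sqrt{\left(9 + \frac{i \sqrt{37}}{2}\right) + \frac{47023}{1323}} = \sqrt{\frac{58930}{1323} + \frac{i \sqrt{37}}{2}}$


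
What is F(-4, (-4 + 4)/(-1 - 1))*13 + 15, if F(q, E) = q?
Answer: -37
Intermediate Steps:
F(-4, (-4 + 4)/(-1 - 1))*13 + 15 = -4*13 + 15 = -52 + 15 = -37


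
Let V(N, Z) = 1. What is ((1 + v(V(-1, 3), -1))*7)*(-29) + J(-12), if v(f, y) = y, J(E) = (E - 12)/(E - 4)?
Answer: 3/2 ≈ 1.5000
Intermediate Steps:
J(E) = (-12 + E)/(-4 + E)
((1 + v(V(-1, 3), -1))*7)*(-29) + J(-12) = ((1 - 1)*7)*(-29) + (-12 - 12)/(-4 - 12) = (0*7)*(-29) - 24/(-16) = 0*(-29) - 1/16*(-24) = 0 + 3/2 = 3/2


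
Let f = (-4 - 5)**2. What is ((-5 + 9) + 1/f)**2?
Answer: 105625/6561 ≈ 16.099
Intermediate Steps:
f = 81 (f = (-9)**2 = 81)
((-5 + 9) + 1/f)**2 = ((-5 + 9) + 1/81)**2 = (4 + 1/81)**2 = (325/81)**2 = 105625/6561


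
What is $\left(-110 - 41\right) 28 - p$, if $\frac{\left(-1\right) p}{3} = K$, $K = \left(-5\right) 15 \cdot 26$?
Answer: $-10078$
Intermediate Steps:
$K = -1950$ ($K = \left(-75\right) 26 = -1950$)
$p = 5850$ ($p = \left(-3\right) \left(-1950\right) = 5850$)
$\left(-110 - 41\right) 28 - p = \left(-110 - 41\right) 28 - 5850 = \left(-151\right) 28 - 5850 = -4228 - 5850 = -10078$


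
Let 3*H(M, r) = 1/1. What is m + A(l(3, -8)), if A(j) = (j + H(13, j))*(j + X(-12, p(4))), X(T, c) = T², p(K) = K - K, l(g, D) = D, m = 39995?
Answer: 116857/3 ≈ 38952.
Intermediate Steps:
H(M, r) = ⅓ (H(M, r) = (⅓)/1 = (⅓)*1 = ⅓)
p(K) = 0
A(j) = (144 + j)*(⅓ + j) (A(j) = (j + ⅓)*(j + (-12)²) = (⅓ + j)*(j + 144) = (⅓ + j)*(144 + j) = (144 + j)*(⅓ + j))
m + A(l(3, -8)) = 39995 + (48 + (-8)² + (433/3)*(-8)) = 39995 + (48 + 64 - 3464/3) = 39995 - 3128/3 = 116857/3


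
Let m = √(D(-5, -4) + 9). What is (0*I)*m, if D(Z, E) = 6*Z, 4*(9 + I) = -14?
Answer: 0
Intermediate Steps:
I = -25/2 (I = -9 + (¼)*(-14) = -9 - 7/2 = -25/2 ≈ -12.500)
m = I*√21 (m = √(6*(-5) + 9) = √(-30 + 9) = √(-21) = I*√21 ≈ 4.5826*I)
(0*I)*m = (0*(-25/2))*(I*√21) = 0*(I*√21) = 0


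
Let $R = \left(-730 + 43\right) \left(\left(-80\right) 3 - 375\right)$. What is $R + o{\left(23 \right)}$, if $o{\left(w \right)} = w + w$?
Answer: $422551$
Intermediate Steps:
$o{\left(w \right)} = 2 w$
$R = 422505$ ($R = - 687 \left(-240 - 375\right) = \left(-687\right) \left(-615\right) = 422505$)
$R + o{\left(23 \right)} = 422505 + 2 \cdot 23 = 422505 + 46 = 422551$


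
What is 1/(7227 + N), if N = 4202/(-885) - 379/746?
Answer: 660210/4767867563 ≈ 0.00013847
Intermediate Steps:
N = -3470107/660210 (N = 4202*(-1/885) - 379*1/746 = -4202/885 - 379/746 = -3470107/660210 ≈ -5.2561)
1/(7227 + N) = 1/(7227 - 3470107/660210) = 1/(4767867563/660210) = 660210/4767867563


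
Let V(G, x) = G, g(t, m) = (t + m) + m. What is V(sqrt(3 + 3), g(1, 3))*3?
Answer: 3*sqrt(6) ≈ 7.3485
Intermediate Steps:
g(t, m) = t + 2*m (g(t, m) = (m + t) + m = t + 2*m)
V(sqrt(3 + 3), g(1, 3))*3 = sqrt(3 + 3)*3 = sqrt(6)*3 = 3*sqrt(6)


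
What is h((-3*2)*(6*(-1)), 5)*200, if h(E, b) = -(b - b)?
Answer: 0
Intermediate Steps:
h(E, b) = 0 (h(E, b) = -1*0 = 0)
h((-3*2)*(6*(-1)), 5)*200 = 0*200 = 0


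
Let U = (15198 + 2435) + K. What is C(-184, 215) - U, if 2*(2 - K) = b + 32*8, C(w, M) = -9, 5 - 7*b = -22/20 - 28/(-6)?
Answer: -7356677/420 ≈ -17516.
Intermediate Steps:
b = 43/210 (b = 5/7 - (-22/20 - 28/(-6))/7 = 5/7 - (-22*1/20 - 28*(-⅙))/7 = 5/7 - (-11/10 + 14/3)/7 = 5/7 - ⅐*107/30 = 5/7 - 107/210 = 43/210 ≈ 0.20476)
K = -52963/420 (K = 2 - (43/210 + 32*8)/2 = 2 - (43/210 + 256)/2 = 2 - ½*53803/210 = 2 - 53803/420 = -52963/420 ≈ -126.10)
U = 7352897/420 (U = (15198 + 2435) - 52963/420 = 17633 - 52963/420 = 7352897/420 ≈ 17507.)
C(-184, 215) - U = -9 - 1*7352897/420 = -9 - 7352897/420 = -7356677/420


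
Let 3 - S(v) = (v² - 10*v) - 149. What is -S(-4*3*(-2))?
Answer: 184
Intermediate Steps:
S(v) = 152 - v² + 10*v (S(v) = 3 - ((v² - 10*v) - 149) = 3 - (-149 + v² - 10*v) = 3 + (149 - v² + 10*v) = 152 - v² + 10*v)
-S(-4*3*(-2)) = -(152 - (-4*3*(-2))² + 10*(-4*3*(-2))) = -(152 - (-12*(-2))² + 10*(-12*(-2))) = -(152 - 1*24² + 10*24) = -(152 - 1*576 + 240) = -(152 - 576 + 240) = -1*(-184) = 184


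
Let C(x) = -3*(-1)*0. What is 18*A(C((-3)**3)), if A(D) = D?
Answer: 0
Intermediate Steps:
C(x) = 0 (C(x) = 3*0 = 0)
18*A(C((-3)**3)) = 18*0 = 0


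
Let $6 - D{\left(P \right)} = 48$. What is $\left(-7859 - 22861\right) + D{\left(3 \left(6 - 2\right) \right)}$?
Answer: $-30762$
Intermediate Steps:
$D{\left(P \right)} = -42$ ($D{\left(P \right)} = 6 - 48 = -42$)
$\left(-7859 - 22861\right) + D{\left(3 \left(6 - 2\right) \right)} = \left(-7859 - 22861\right) - 42 = -30720 - 42 = -30762$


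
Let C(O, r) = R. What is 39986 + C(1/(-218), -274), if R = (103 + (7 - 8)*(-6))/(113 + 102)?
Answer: 8597099/215 ≈ 39987.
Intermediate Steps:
R = 109/215 (R = (103 - 1*(-6))/215 = (103 + 6)*(1/215) = 109*(1/215) = 109/215 ≈ 0.50698)
C(O, r) = 109/215
39986 + C(1/(-218), -274) = 39986 + 109/215 = 8597099/215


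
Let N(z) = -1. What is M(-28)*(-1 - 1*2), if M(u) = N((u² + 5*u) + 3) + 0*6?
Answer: 3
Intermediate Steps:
M(u) = -1 (M(u) = -1 + 0*6 = -1 + 0 = -1)
M(-28)*(-1 - 1*2) = -(-1 - 1*2) = -(-1 - 2) = -1*(-3) = 3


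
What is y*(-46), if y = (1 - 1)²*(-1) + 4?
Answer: -184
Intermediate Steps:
y = 4 (y = 0²*(-1) + 4 = 0*(-1) + 4 = 0 + 4 = 4)
y*(-46) = 4*(-46) = -184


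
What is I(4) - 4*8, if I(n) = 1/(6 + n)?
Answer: -319/10 ≈ -31.900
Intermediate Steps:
I(4) - 4*8 = 1/(6 + 4) - 4*8 = 1/10 - 32 = ⅒ - 32 = -319/10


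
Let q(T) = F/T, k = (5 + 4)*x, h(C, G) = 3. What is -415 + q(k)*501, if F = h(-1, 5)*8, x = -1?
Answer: -1751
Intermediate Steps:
k = -9 (k = (5 + 4)*(-1) = 9*(-1) = -9)
F = 24 (F = 3*8 = 24)
q(T) = 24/T
-415 + q(k)*501 = -415 + (24/(-9))*501 = -415 + (24*(-1/9))*501 = -415 - 8/3*501 = -415 - 1336 = -1751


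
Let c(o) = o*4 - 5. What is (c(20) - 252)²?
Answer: 31329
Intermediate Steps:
c(o) = -5 + 4*o (c(o) = 4*o - 5 = -5 + 4*o)
(c(20) - 252)² = ((-5 + 4*20) - 252)² = ((-5 + 80) - 252)² = (75 - 252)² = (-177)² = 31329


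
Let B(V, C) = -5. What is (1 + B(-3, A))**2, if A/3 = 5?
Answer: 16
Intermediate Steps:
A = 15 (A = 3*5 = 15)
(1 + B(-3, A))**2 = (1 - 5)**2 = (-4)**2 = 16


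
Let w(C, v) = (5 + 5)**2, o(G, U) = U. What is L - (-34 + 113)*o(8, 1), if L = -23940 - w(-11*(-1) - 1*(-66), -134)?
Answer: -24119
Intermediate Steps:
w(C, v) = 100 (w(C, v) = 10**2 = 100)
L = -24040 (L = -23940 - 1*100 = -23940 - 100 = -24040)
L - (-34 + 113)*o(8, 1) = -24040 - (-34 + 113) = -24040 - 79 = -24119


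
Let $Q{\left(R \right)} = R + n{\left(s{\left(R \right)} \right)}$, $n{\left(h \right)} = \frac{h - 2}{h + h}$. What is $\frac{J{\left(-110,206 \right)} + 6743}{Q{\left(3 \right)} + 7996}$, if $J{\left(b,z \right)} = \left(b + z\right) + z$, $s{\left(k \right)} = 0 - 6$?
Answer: $\frac{21135}{23999} \approx 0.88066$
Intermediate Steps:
$s{\left(k \right)} = -6$ ($s{\left(k \right)} = 0 - 6 = -6$)
$n{\left(h \right)} = \frac{-2 + h}{2 h}$
$J{\left(b,z \right)} = b + 2 z$
$Q{\left(R \right)} = \frac{2}{3} + R$ ($Q{\left(R \right)} = R + \frac{-2 - 6}{2 \left(-6\right)} = R + \frac{1}{2} \left(- \frac{1}{6}\right) \left(-8\right) = R + \frac{2}{3} = \frac{2}{3} + R$)
$\frac{J{\left(-110,206 \right)} + 6743}{Q{\left(3 \right)} + 7996} = \frac{\left(-110 + 2 \cdot 206\right) + 6743}{\left(\frac{2}{3} + 3\right) + 7996} = \frac{\left(-110 + 412\right) + 6743}{\frac{11}{3} + 7996} = \frac{302 + 6743}{\frac{23999}{3}} = 7045 \cdot \frac{3}{23999} = \frac{21135}{23999}$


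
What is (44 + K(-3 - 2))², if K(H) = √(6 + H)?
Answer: 2025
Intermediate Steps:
(44 + K(-3 - 2))² = (44 + √(6 + (-3 - 2)))² = (44 + √(6 - 5))² = (44 + √1)² = (44 + 1)² = 45² = 2025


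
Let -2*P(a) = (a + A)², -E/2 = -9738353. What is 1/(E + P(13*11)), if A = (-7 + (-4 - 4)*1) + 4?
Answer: 1/19467994 ≈ 5.1366e-8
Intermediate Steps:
E = 19476706 (E = -2*(-9738353) = 19476706)
A = -11 (A = (-7 - 8*1) + 4 = (-7 - 8) + 4 = -15 + 4 = -11)
P(a) = -(-11 + a)²/2 (P(a) = -(a - 11)²/2 = -(-11 + a)²/2)
1/(E + P(13*11)) = 1/(19476706 - (-11 + 13*11)²/2) = 1/(19476706 - (-11 + 143)²/2) = 1/(19476706 - ½*132²) = 1/(19476706 - ½*17424) = 1/(19476706 - 8712) = 1/19467994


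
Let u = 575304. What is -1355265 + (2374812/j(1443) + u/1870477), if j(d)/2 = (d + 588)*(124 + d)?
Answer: -2689267739572133205/1984312359743 ≈ -1.3553e+6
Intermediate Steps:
j(d) = 2*(124 + d)*(588 + d) (j(d) = 2*((d + 588)*(124 + d)) = 2*((588 + d)*(124 + d)) = 2*((124 + d)*(588 + d)) = 2*(124 + d)*(588 + d))
-1355265 + (2374812/j(1443) + u/1870477) = -1355265 + (2374812/(145824 + 2*1443**2 + 1424*1443) + 575304/1870477) = -1355265 + (2374812/(145824 + 2*2082249 + 2054832) + 575304*(1/1870477)) = -1355265 + (2374812/(145824 + 4164498 + 2054832) + 575304/1870477) = -1355265 + (2374812/6365154 + 575304/1870477) = -1355265 + (2374812*(1/6365154) + 575304/1870477) = -1355265 + (395802/1060859 + 575304/1870477) = -1355265 + 1350654963690/1984312359743 = -2689267739572133205/1984312359743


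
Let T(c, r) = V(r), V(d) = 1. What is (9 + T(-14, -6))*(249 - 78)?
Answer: 1710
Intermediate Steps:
T(c, r) = 1
(9 + T(-14, -6))*(249 - 78) = (9 + 1)*(249 - 78) = 10*171 = 1710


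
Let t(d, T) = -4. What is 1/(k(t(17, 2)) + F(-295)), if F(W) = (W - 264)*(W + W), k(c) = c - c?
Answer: 1/329810 ≈ 3.0320e-6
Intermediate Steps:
k(c) = 0
F(W) = 2*W*(-264 + W) (F(W) = (-264 + W)*(2*W) = 2*W*(-264 + W))
1/(k(t(17, 2)) + F(-295)) = 1/(0 + 2*(-295)*(-264 - 295)) = 1/(0 + 2*(-295)*(-559)) = 1/(0 + 329810) = 1/329810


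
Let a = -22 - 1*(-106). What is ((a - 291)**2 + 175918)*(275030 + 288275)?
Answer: 123232544935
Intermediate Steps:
a = 84 (a = -22 + 106 = 84)
((a - 291)**2 + 175918)*(275030 + 288275) = ((84 - 291)**2 + 175918)*(275030 + 288275) = ((-207)**2 + 175918)*563305 = (42849 + 175918)*563305 = 218767*563305 = 123232544935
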